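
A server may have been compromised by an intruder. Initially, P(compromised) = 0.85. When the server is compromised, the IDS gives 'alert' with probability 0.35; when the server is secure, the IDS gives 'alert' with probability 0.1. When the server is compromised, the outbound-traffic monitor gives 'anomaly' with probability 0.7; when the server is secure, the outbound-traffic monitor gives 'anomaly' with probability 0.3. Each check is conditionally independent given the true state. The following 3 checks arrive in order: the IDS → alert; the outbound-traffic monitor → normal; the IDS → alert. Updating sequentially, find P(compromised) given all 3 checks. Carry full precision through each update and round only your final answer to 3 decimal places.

0.967

After the IDS='alert': P(compromised) = 0.35·0.8500 / (0.35·0.8500 + 0.1·0.1500) ≈ 0.9520
After the outbound-traffic monitor='normal': P(compromised) = 0.3·0.9520 / (0.3·0.9520 + 0.7·0.0480) ≈ 0.8947
After the IDS='alert': P(compromised) = 0.35·0.8947 / (0.35·0.8947 + 0.1·0.1053) ≈ 0.9675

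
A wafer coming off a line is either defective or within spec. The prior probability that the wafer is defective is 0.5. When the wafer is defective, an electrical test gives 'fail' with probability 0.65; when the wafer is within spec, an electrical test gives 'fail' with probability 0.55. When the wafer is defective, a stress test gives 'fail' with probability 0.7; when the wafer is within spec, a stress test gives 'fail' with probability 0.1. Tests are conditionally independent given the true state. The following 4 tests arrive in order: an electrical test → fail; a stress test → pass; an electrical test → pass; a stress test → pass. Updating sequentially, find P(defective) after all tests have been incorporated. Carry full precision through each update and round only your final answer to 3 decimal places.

After an electrical test='fail': P(defective) = 0.65·0.5000 / (0.65·0.5000 + 0.55·0.5000) ≈ 0.5417
After a stress test='pass': P(defective) = 0.3·0.5417 / (0.3·0.5417 + 0.9·0.4583) ≈ 0.2826
After an electrical test='pass': P(defective) = 0.35·0.2826 / (0.35·0.2826 + 0.45·0.7174) ≈ 0.2345
After a stress test='pass': P(defective) = 0.3·0.2345 / (0.3·0.2345 + 0.9·0.7655) ≈ 0.0927

0.093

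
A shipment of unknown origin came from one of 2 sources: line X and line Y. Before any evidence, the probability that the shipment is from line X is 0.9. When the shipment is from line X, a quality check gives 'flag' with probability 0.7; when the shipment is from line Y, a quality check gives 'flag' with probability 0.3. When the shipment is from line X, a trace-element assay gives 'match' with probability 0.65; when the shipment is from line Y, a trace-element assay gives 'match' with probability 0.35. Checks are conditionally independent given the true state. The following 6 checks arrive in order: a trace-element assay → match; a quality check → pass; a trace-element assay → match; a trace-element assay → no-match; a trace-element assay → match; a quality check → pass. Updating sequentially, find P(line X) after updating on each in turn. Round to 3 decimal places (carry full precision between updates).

0.851

After a trace-element assay='match': P(line X) = 0.65·0.9000 / (0.65·0.9000 + 0.35·0.1000) ≈ 0.9435
After a quality check='pass': P(line X) = 0.3·0.9435 / (0.3·0.9435 + 0.7·0.0565) ≈ 0.8775
After a trace-element assay='match': P(line X) = 0.65·0.8775 / (0.65·0.8775 + 0.35·0.1225) ≈ 0.9301
After a trace-element assay='no-match': P(line X) = 0.35·0.9301 / (0.35·0.9301 + 0.65·0.0699) ≈ 0.8775
After a trace-element assay='match': P(line X) = 0.65·0.8775 / (0.65·0.8775 + 0.35·0.1225) ≈ 0.9301
After a quality check='pass': P(line X) = 0.3·0.9301 / (0.3·0.9301 + 0.7·0.0699) ≈ 0.8508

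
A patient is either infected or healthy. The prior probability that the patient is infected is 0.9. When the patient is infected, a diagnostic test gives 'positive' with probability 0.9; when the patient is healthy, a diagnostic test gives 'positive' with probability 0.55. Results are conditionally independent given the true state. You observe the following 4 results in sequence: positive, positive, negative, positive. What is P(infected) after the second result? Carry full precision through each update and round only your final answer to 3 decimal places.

Apply Bayes' rule sequentially, carrying P(infected) forward.
After 'positive': P(infected) = 0.9·0.9000 / (0.9·0.9000 + 0.55·0.1000) ≈ 0.9364
After 'positive': P(infected) = 0.9·0.9364 / (0.9·0.9364 + 0.55·0.0636) ≈ 0.9602

0.960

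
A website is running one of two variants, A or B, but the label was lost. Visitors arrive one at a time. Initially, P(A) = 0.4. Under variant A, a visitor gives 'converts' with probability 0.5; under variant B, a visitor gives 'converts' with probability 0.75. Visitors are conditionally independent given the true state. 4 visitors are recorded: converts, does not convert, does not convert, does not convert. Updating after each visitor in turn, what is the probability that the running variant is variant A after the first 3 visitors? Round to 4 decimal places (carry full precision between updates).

Each posterior becomes the prior for the next update.
After 'converts': P(A) = 0.5·0.4000 / (0.5·0.4000 + 0.75·0.6000) ≈ 0.3077
After 'does not convert': P(A) = 0.5·0.3077 / (0.5·0.3077 + 0.25·0.6923) ≈ 0.4706
After 'does not convert': P(A) = 0.5·0.4706 / (0.5·0.4706 + 0.25·0.5294) ≈ 0.6400

0.6400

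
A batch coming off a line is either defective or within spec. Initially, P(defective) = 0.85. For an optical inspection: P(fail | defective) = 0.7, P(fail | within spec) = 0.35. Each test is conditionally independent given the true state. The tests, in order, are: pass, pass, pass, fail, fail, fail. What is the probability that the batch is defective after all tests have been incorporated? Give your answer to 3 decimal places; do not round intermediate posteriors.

After 'pass': P(defective) = 0.3·0.8500 / (0.3·0.8500 + 0.65·0.1500) ≈ 0.7234
After 'pass': P(defective) = 0.3·0.7234 / (0.3·0.7234 + 0.65·0.2766) ≈ 0.5469
After 'pass': P(defective) = 0.3·0.5469 / (0.3·0.5469 + 0.65·0.4531) ≈ 0.3578
After 'fail': P(defective) = 0.7·0.3578 / (0.7·0.3578 + 0.35·0.6422) ≈ 0.5270
After 'fail': P(defective) = 0.7·0.5270 / (0.7·0.5270 + 0.35·0.4730) ≈ 0.6903
After 'fail': P(defective) = 0.7·0.6903 / (0.7·0.6903 + 0.35·0.3097) ≈ 0.8167

0.817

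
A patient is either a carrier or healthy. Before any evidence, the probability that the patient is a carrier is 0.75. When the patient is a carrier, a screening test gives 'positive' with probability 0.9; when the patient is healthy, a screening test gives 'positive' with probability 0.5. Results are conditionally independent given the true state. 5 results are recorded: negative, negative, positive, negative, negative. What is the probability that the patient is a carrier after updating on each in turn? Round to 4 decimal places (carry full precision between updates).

Apply Bayes' rule sequentially, carrying P(carrier) forward.
After 'negative': P(carrier) = 0.1·0.7500 / (0.1·0.7500 + 0.5·0.2500) ≈ 0.3750
After 'negative': P(carrier) = 0.1·0.3750 / (0.1·0.3750 + 0.5·0.6250) ≈ 0.1071
After 'positive': P(carrier) = 0.9·0.1071 / (0.9·0.1071 + 0.5·0.8929) ≈ 0.1776
After 'negative': P(carrier) = 0.1·0.1776 / (0.1·0.1776 + 0.5·0.8224) ≈ 0.0414
After 'negative': P(carrier) = 0.1·0.0414 / (0.1·0.0414 + 0.5·0.9586) ≈ 0.0086

0.0086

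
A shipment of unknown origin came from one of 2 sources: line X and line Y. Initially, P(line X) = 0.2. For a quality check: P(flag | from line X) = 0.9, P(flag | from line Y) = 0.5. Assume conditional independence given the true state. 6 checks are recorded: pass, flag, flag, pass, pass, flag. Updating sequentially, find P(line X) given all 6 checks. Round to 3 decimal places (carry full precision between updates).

0.012

Apply Bayes' rule sequentially, carrying P(line X) forward.
After 'pass': P(line X) = 0.1·0.2000 / (0.1·0.2000 + 0.5·0.8000) ≈ 0.0476
After 'flag': P(line X) = 0.9·0.0476 / (0.9·0.0476 + 0.5·0.9524) ≈ 0.0826
After 'flag': P(line X) = 0.9·0.0826 / (0.9·0.0826 + 0.5·0.9174) ≈ 0.1394
After 'pass': P(line X) = 0.1·0.1394 / (0.1·0.1394 + 0.5·0.8606) ≈ 0.0314
After 'pass': P(line X) = 0.1·0.0314 / (0.1·0.0314 + 0.5·0.9686) ≈ 0.0064
After 'flag': P(line X) = 0.9·0.0064 / (0.9·0.0064 + 0.5·0.9936) ≈ 0.0115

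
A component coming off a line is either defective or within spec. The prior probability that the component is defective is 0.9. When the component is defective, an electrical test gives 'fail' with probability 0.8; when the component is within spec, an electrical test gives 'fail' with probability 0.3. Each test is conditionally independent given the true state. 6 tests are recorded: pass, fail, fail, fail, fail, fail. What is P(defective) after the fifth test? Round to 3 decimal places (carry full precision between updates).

0.992

After 'pass': P(defective) = 0.2·0.9000 / (0.2·0.9000 + 0.7·0.1000) ≈ 0.7200
After 'fail': P(defective) = 0.8·0.7200 / (0.8·0.7200 + 0.3·0.2800) ≈ 0.8727
After 'fail': P(defective) = 0.8·0.8727 / (0.8·0.8727 + 0.3·0.1273) ≈ 0.9481
After 'fail': P(defective) = 0.8·0.9481 / (0.8·0.9481 + 0.3·0.0519) ≈ 0.9799
After 'fail': P(defective) = 0.8·0.9799 / (0.8·0.9799 + 0.3·0.0201) ≈ 0.9924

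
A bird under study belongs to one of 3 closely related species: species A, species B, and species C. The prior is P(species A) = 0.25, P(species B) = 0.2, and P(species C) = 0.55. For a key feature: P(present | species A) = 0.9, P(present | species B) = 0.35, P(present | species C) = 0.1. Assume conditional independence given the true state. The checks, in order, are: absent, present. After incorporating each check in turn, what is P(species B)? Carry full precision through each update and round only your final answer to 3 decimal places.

After 'absent': normaliser = 0.1·0.2500 + 0.65·0.2000 + 0.9·0.5500; P(species A) ≈ 0.0385, P(species B) ≈ 0.2000, P(species C) ≈ 0.7615
After 'present': normaliser = 0.9·0.0385 + 0.35·0.2000 + 0.1·0.7615; P(species A) ≈ 0.1915, P(species B) ≈ 0.3872, P(species C) ≈ 0.4213

0.387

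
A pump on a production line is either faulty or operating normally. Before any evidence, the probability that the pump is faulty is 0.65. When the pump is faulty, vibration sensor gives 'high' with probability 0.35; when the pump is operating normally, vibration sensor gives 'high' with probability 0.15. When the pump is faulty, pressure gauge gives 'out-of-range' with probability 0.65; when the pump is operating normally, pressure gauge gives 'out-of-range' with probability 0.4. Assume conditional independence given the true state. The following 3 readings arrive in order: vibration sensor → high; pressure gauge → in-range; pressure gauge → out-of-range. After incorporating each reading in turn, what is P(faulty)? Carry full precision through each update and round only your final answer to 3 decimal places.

0.804

After vibration sensor='high': P(faulty) = 0.35·0.6500 / (0.35·0.6500 + 0.15·0.3500) ≈ 0.8125
After pressure gauge='in-range': P(faulty) = 0.35·0.8125 / (0.35·0.8125 + 0.6·0.1875) ≈ 0.7165
After pressure gauge='out-of-range': P(faulty) = 0.65·0.7165 / (0.65·0.7165 + 0.4·0.2835) ≈ 0.8042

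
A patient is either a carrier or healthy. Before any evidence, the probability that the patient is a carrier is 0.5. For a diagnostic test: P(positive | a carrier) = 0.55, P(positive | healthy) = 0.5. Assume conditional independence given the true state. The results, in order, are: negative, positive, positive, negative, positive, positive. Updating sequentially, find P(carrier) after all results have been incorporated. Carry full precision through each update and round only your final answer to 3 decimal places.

After 'negative': P(carrier) = 0.45·0.5000 / (0.45·0.5000 + 0.5·0.5000) ≈ 0.4737
After 'positive': P(carrier) = 0.55·0.4737 / (0.55·0.4737 + 0.5·0.5263) ≈ 0.4975
After 'positive': P(carrier) = 0.55·0.4975 / (0.55·0.4975 + 0.5·0.5025) ≈ 0.5213
After 'negative': P(carrier) = 0.45·0.5213 / (0.45·0.5213 + 0.5·0.4787) ≈ 0.4950
After 'positive': P(carrier) = 0.55·0.4950 / (0.55·0.4950 + 0.5·0.5050) ≈ 0.5188
After 'positive': P(carrier) = 0.55·0.5188 / (0.55·0.5188 + 0.5·0.4812) ≈ 0.5425

0.543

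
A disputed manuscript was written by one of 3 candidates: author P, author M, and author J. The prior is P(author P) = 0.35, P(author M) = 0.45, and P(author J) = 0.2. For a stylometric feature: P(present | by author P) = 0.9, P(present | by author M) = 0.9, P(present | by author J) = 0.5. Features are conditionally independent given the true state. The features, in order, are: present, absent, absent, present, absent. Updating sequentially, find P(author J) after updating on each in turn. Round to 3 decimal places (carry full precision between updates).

0.906

After 'present': normaliser = 0.9·0.3500 + 0.9·0.4500 + 0.5·0.2000; P(author P) ≈ 0.3841, P(author M) ≈ 0.4939, P(author J) ≈ 0.1220
After 'absent': normaliser = 0.1·0.3841 + 0.1·0.4939 + 0.5·0.1220; P(author P) ≈ 0.2582, P(author M) ≈ 0.3320, P(author J) ≈ 0.4098
After 'absent': normaliser = 0.1·0.2582 + 0.1·0.3320 + 0.5·0.4098; P(author P) ≈ 0.0978, P(author M) ≈ 0.1258, P(author J) ≈ 0.7764
After 'present': normaliser = 0.9·0.0978 + 0.9·0.1258 + 0.5·0.7764; P(author P) ≈ 0.1494, P(author M) ≈ 0.1920, P(author J) ≈ 0.6586
After 'absent': normaliser = 0.1·0.1494 + 0.1·0.1920 + 0.5·0.6586; P(author P) ≈ 0.0411, P(author M) ≈ 0.0528, P(author J) ≈ 0.9061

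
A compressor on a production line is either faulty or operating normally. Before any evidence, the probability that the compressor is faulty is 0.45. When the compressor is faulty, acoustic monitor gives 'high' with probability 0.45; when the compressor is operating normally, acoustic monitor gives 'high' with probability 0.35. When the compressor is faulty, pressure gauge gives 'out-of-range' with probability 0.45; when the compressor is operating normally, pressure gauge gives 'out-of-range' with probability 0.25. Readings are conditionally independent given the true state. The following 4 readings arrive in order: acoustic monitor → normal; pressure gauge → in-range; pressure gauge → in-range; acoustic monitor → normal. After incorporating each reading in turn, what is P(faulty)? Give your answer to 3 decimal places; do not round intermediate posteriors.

After acoustic monitor='normal': P(faulty) = 0.55·0.4500 / (0.55·0.4500 + 0.65·0.5500) ≈ 0.4091
After pressure gauge='in-range': P(faulty) = 0.55·0.4091 / (0.55·0.4091 + 0.75·0.5909) ≈ 0.3367
After pressure gauge='in-range': P(faulty) = 0.55·0.3367 / (0.55·0.3367 + 0.75·0.6633) ≈ 0.2713
After acoustic monitor='normal': P(faulty) = 0.55·0.2713 / (0.55·0.2713 + 0.65·0.7287) ≈ 0.2396

0.240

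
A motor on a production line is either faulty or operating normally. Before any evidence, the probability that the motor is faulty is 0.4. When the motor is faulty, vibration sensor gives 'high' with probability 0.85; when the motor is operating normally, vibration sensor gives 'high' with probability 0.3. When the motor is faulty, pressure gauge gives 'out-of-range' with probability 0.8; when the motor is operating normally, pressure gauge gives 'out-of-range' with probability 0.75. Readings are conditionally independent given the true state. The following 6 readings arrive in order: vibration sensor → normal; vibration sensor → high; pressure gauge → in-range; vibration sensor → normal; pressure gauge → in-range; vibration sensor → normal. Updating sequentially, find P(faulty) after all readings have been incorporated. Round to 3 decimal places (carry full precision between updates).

After vibration sensor='normal': P(faulty) = 0.15·0.4000 / (0.15·0.4000 + 0.7·0.6000) ≈ 0.1250
After vibration sensor='high': P(faulty) = 0.85·0.1250 / (0.85·0.1250 + 0.3·0.8750) ≈ 0.2881
After pressure gauge='in-range': P(faulty) = 0.2·0.2881 / (0.2·0.2881 + 0.25·0.7119) ≈ 0.2446
After vibration sensor='normal': P(faulty) = 0.15·0.2446 / (0.15·0.2446 + 0.7·0.7554) ≈ 0.0649
After pressure gauge='in-range': P(faulty) = 0.2·0.0649 / (0.2·0.0649 + 0.25·0.9351) ≈ 0.0526
After vibration sensor='normal': P(faulty) = 0.15·0.0526 / (0.15·0.0526 + 0.7·0.9474) ≈ 0.0118

0.012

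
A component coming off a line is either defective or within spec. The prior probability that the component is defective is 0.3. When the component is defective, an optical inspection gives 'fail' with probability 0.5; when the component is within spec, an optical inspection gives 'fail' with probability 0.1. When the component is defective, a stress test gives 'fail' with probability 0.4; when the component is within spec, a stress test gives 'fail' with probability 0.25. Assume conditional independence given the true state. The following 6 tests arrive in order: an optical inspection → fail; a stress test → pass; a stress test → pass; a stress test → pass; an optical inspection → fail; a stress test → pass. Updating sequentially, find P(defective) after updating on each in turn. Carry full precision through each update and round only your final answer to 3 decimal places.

0.814

After an optical inspection='fail': P(defective) = 0.5·0.3000 / (0.5·0.3000 + 0.1·0.7000) ≈ 0.6818
After a stress test='pass': P(defective) = 0.6·0.6818 / (0.6·0.6818 + 0.75·0.3182) ≈ 0.6316
After a stress test='pass': P(defective) = 0.6·0.6316 / (0.6·0.6316 + 0.75·0.3684) ≈ 0.5783
After a stress test='pass': P(defective) = 0.6·0.5783 / (0.6·0.5783 + 0.75·0.4217) ≈ 0.5232
After an optical inspection='fail': P(defective) = 0.5·0.5232 / (0.5·0.5232 + 0.1·0.4768) ≈ 0.8458
After a stress test='pass': P(defective) = 0.6·0.8458 / (0.6·0.8458 + 0.75·0.1542) ≈ 0.8144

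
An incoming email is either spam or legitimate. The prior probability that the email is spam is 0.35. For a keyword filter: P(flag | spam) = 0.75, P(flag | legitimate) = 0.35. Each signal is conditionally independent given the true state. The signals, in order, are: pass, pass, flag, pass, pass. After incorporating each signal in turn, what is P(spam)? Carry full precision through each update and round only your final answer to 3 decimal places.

0.025

After 'pass': P(spam) = 0.25·0.3500 / (0.25·0.3500 + 0.65·0.6500) ≈ 0.1716
After 'pass': P(spam) = 0.25·0.1716 / (0.25·0.1716 + 0.65·0.8284) ≈ 0.0738
After 'flag': P(spam) = 0.75·0.0738 / (0.75·0.0738 + 0.35·0.9262) ≈ 0.1458
After 'pass': P(spam) = 0.25·0.1458 / (0.25·0.1458 + 0.65·0.8542) ≈ 0.0616
After 'pass': P(spam) = 0.25·0.0616 / (0.25·0.0616 + 0.65·0.9384) ≈ 0.0246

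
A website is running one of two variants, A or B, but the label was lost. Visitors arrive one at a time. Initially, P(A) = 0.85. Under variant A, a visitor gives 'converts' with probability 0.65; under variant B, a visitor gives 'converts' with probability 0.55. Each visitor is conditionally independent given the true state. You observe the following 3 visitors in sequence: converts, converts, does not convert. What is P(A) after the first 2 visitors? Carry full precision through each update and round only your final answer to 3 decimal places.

0.888

Each posterior becomes the prior for the next update.
After 'converts': P(A) = 0.65·0.8500 / (0.65·0.8500 + 0.55·0.1500) ≈ 0.8701
After 'converts': P(A) = 0.65·0.8701 / (0.65·0.8701 + 0.55·0.1299) ≈ 0.8878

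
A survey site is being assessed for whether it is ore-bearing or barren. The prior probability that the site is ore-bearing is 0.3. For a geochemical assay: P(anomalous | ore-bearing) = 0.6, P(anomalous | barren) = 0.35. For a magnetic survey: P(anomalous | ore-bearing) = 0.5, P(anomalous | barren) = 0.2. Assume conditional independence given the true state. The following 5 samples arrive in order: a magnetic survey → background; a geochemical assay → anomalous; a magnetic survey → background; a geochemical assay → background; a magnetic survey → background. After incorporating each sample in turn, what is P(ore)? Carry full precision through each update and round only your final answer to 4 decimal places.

0.0994

Apply Bayes' rule sequentially, carrying P(ore) forward.
After a magnetic survey='background': P(ore) = 0.5·0.3000 / (0.5·0.3000 + 0.8·0.7000) ≈ 0.2113
After a geochemical assay='anomalous': P(ore) = 0.6·0.2113 / (0.6·0.2113 + 0.35·0.7887) ≈ 0.3147
After a magnetic survey='background': P(ore) = 0.5·0.3147 / (0.5·0.3147 + 0.8·0.6853) ≈ 0.2230
After a geochemical assay='background': P(ore) = 0.4·0.2230 / (0.4·0.2230 + 0.65·0.7770) ≈ 0.1501
After a magnetic survey='background': P(ore) = 0.5·0.1501 / (0.5·0.1501 + 0.8·0.8499) ≈ 0.0994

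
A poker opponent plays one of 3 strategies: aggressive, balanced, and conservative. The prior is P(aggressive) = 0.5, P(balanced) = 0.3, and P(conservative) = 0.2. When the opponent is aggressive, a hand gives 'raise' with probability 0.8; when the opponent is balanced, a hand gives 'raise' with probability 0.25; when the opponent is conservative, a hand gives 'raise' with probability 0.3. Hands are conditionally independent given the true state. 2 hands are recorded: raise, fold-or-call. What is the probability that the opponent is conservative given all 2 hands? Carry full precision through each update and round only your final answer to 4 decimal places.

0.2356

Each posterior becomes the prior for the next update.
After 'raise': normaliser = 0.8·0.5000 + 0.25·0.3000 + 0.3·0.2000; P(aggressive) ≈ 0.7477, P(balanced) ≈ 0.1402, P(conservative) ≈ 0.1121
After 'fold-or-call': normaliser = 0.2·0.7477 + 0.75·0.1402 + 0.7·0.1121; P(aggressive) ≈ 0.4488, P(balanced) ≈ 0.3156, P(conservative) ≈ 0.2356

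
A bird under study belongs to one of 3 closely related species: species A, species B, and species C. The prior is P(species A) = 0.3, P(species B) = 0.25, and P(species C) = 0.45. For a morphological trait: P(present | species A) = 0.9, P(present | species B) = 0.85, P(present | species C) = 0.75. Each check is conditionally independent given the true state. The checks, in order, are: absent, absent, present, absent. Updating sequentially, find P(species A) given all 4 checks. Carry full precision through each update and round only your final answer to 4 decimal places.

0.0431

Each posterior becomes the prior for the next update.
After 'absent': normaliser = 0.1·0.3000 + 0.15·0.2500 + 0.25·0.4500; P(species A) ≈ 0.1667, P(species B) ≈ 0.2083, P(species C) ≈ 0.6250
After 'absent': normaliser = 0.1·0.1667 + 0.15·0.2083 + 0.25·0.6250; P(species A) ≈ 0.0816, P(species B) ≈ 0.1531, P(species C) ≈ 0.7653
After 'present': normaliser = 0.9·0.0816 + 0.85·0.1531 + 0.75·0.7653; P(species A) ≈ 0.0945, P(species B) ≈ 0.1673, P(species C) ≈ 0.7382
After 'absent': normaliser = 0.1·0.0945 + 0.15·0.1673 + 0.25·0.7382; P(species A) ≈ 0.0431, P(species B) ≈ 0.1146, P(species C) ≈ 0.8423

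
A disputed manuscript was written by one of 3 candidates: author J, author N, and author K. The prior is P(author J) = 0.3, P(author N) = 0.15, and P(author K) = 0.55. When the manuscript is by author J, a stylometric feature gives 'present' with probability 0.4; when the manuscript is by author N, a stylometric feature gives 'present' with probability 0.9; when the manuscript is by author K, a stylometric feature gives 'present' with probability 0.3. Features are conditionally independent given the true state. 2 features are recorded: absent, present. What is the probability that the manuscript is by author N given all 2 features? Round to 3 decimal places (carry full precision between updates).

0.067

After 'absent': normaliser = 0.6·0.3000 + 0.1·0.1500 + 0.7·0.5500; P(author J) ≈ 0.3103, P(author N) ≈ 0.0259, P(author K) ≈ 0.6638
After 'present': normaliser = 0.4·0.3103 + 0.9·0.0259 + 0.3·0.6638; P(author J) ≈ 0.3582, P(author N) ≈ 0.0672, P(author K) ≈ 0.5746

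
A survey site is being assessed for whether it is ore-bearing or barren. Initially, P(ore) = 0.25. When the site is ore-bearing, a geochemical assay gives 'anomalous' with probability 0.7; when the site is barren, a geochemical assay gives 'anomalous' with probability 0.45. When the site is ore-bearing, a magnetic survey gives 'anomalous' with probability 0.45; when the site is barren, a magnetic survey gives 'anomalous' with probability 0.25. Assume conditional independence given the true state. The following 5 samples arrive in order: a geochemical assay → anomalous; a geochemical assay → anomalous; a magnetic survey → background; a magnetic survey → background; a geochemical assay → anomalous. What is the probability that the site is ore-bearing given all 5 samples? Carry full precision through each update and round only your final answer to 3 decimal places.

0.403

After a geochemical assay='anomalous': P(ore) = 0.7·0.2500 / (0.7·0.2500 + 0.45·0.7500) ≈ 0.3415
After a geochemical assay='anomalous': P(ore) = 0.7·0.3415 / (0.7·0.3415 + 0.45·0.6585) ≈ 0.4465
After a magnetic survey='background': P(ore) = 0.55·0.4465 / (0.55·0.4465 + 0.75·0.5535) ≈ 0.3717
After a magnetic survey='background': P(ore) = 0.55·0.3717 / (0.55·0.3717 + 0.75·0.6283) ≈ 0.3025
After a geochemical assay='anomalous': P(ore) = 0.7·0.3025 / (0.7·0.3025 + 0.45·0.6975) ≈ 0.4029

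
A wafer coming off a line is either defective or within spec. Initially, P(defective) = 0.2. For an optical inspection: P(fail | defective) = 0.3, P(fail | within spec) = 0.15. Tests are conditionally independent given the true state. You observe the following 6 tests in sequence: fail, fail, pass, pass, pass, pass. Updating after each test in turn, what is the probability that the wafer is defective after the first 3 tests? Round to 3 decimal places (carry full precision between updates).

0.452

After 'fail': P(defective) = 0.3·0.2000 / (0.3·0.2000 + 0.15·0.8000) ≈ 0.3333
After 'fail': P(defective) = 0.3·0.3333 / (0.3·0.3333 + 0.15·0.6667) ≈ 0.5000
After 'pass': P(defective) = 0.7·0.5000 / (0.7·0.5000 + 0.85·0.5000) ≈ 0.4516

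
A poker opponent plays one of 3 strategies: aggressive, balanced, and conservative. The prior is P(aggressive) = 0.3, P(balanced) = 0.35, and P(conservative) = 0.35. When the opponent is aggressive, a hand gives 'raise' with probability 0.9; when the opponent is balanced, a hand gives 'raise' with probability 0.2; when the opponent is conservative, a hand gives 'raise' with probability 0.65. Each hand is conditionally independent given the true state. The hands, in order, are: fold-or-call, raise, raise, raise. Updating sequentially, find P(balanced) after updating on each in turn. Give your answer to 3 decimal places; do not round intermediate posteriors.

Apply Bayes' rule sequentially, carrying P(balanced) forward.
After 'fold-or-call': normaliser = 0.1·0.3000 + 0.8·0.3500 + 0.35·0.3500; P(aggressive) ≈ 0.0694, P(balanced) ≈ 0.6474, P(conservative) ≈ 0.2832
After 'raise': normaliser = 0.9·0.0694 + 0.2·0.6474 + 0.65·0.2832; P(aggressive) ≈ 0.1660, P(balanced) ≈ 0.3444, P(conservative) ≈ 0.4896
After 'raise': normaliser = 0.9·0.1660 + 0.2·0.3444 + 0.65·0.4896; P(aggressive) ≈ 0.2785, P(balanced) ≈ 0.1284, P(conservative) ≈ 0.5932
After 'raise': normaliser = 0.9·0.2785 + 0.2·0.1284 + 0.65·0.5932; P(aggressive) ≈ 0.3787, P(balanced) ≈ 0.0388, P(conservative) ≈ 0.5825

0.039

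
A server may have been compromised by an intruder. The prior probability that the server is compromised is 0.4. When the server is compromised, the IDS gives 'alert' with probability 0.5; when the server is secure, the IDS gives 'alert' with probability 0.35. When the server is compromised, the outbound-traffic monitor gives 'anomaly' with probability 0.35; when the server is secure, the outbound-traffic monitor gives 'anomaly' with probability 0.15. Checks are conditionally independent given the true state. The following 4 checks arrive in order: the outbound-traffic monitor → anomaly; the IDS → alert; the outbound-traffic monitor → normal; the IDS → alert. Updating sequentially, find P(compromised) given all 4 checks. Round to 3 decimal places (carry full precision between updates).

After the outbound-traffic monitor='anomaly': P(compromised) = 0.35·0.4000 / (0.35·0.4000 + 0.15·0.6000) ≈ 0.6087
After the IDS='alert': P(compromised) = 0.5·0.6087 / (0.5·0.6087 + 0.35·0.3913) ≈ 0.6897
After the outbound-traffic monitor='normal': P(compromised) = 0.65·0.6897 / (0.65·0.6897 + 0.85·0.3103) ≈ 0.6295
After the IDS='alert': P(compromised) = 0.5·0.6295 / (0.5·0.6295 + 0.35·0.3705) ≈ 0.7083

0.708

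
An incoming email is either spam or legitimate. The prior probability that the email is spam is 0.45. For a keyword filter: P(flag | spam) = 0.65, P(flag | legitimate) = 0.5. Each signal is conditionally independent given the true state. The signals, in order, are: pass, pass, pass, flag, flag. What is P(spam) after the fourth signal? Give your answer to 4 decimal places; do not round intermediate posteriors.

After 'pass': P(spam) = 0.35·0.4500 / (0.35·0.4500 + 0.5·0.5500) ≈ 0.3642
After 'pass': P(spam) = 0.35·0.3642 / (0.35·0.3642 + 0.5·0.6358) ≈ 0.2862
After 'pass': P(spam) = 0.35·0.2862 / (0.35·0.2862 + 0.5·0.7138) ≈ 0.2191
After 'flag': P(spam) = 0.65·0.2191 / (0.65·0.2191 + 0.5·0.7809) ≈ 0.2673

0.2673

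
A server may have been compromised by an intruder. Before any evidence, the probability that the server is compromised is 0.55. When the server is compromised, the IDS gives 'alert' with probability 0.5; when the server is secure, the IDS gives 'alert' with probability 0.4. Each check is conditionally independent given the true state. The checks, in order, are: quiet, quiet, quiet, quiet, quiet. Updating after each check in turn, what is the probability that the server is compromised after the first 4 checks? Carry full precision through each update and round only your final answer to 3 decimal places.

After 'quiet': P(compromised) = 0.5·0.5500 / (0.5·0.5500 + 0.6·0.4500) ≈ 0.5046
After 'quiet': P(compromised) = 0.5·0.5046 / (0.5·0.5046 + 0.6·0.4954) ≈ 0.4591
After 'quiet': P(compromised) = 0.5·0.4591 / (0.5·0.4591 + 0.6·0.5409) ≈ 0.4143
After 'quiet': P(compromised) = 0.5·0.4143 / (0.5·0.4143 + 0.6·0.5857) ≈ 0.3708

0.371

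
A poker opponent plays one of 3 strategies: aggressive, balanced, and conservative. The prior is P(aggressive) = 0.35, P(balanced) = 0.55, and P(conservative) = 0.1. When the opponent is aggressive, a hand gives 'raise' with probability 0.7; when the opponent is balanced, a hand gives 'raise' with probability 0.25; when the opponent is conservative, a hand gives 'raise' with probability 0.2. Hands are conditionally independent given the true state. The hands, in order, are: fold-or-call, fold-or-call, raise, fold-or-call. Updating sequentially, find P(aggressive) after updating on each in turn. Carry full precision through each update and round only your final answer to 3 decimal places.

Each posterior becomes the prior for the next update.
After 'fold-or-call': normaliser = 0.3·0.3500 + 0.75·0.5500 + 0.8·0.1000; P(aggressive) ≈ 0.1757, P(balanced) ≈ 0.6904, P(conservative) ≈ 0.1339
After 'fold-or-call': normaliser = 0.3·0.1757 + 0.75·0.6904 + 0.8·0.1339; P(aggressive) ≈ 0.0778, P(balanced) ≈ 0.7641, P(conservative) ≈ 0.1581
After 'raise': normaliser = 0.7·0.0778 + 0.25·0.7641 + 0.2·0.1581; P(aggressive) ≈ 0.1965, P(balanced) ≈ 0.6894, P(conservative) ≈ 0.1141
After 'fold-or-call': normaliser = 0.3·0.1965 + 0.75·0.6894 + 0.8·0.1141; P(aggressive) ≈ 0.0884, P(balanced) ≈ 0.7749, P(conservative) ≈ 0.1368

0.088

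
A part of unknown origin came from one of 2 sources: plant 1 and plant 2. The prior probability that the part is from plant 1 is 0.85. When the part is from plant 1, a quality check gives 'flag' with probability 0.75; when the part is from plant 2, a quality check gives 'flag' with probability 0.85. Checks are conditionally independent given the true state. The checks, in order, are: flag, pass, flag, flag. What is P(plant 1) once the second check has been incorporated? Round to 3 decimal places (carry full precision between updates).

0.893

Apply Bayes' rule sequentially, carrying P(plant 1) forward.
After 'flag': P(plant 1) = 0.75·0.8500 / (0.75·0.8500 + 0.85·0.1500) ≈ 0.8333
After 'pass': P(plant 1) = 0.25·0.8333 / (0.25·0.8333 + 0.15·0.1667) ≈ 0.8929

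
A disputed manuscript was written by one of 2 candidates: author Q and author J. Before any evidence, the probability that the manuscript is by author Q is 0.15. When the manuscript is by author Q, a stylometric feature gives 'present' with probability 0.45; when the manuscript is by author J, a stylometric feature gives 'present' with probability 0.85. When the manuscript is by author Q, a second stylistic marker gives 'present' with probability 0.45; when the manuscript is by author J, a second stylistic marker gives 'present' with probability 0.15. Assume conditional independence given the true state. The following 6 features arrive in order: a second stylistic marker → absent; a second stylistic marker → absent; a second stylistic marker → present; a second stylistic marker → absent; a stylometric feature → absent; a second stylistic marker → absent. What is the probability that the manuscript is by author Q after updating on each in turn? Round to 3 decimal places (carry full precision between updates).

0.254

Apply Bayes' rule sequentially, carrying P(author Q) forward.
After a second stylistic marker='absent': P(author Q) = 0.55·0.1500 / (0.55·0.1500 + 0.85·0.8500) ≈ 0.1025
After a second stylistic marker='absent': P(author Q) = 0.55·0.1025 / (0.55·0.1025 + 0.85·0.8975) ≈ 0.0688
After a second stylistic marker='present': P(author Q) = 0.45·0.0688 / (0.45·0.0688 + 0.15·0.9312) ≈ 0.1814
After a second stylistic marker='absent': P(author Q) = 0.55·0.1814 / (0.55·0.1814 + 0.85·0.8186) ≈ 0.1254
After a stylometric feature='absent': P(author Q) = 0.55·0.1254 / (0.55·0.1254 + 0.15·0.8746) ≈ 0.3446
After a second stylistic marker='absent': P(author Q) = 0.55·0.3446 / (0.55·0.3446 + 0.85·0.6554) ≈ 0.2539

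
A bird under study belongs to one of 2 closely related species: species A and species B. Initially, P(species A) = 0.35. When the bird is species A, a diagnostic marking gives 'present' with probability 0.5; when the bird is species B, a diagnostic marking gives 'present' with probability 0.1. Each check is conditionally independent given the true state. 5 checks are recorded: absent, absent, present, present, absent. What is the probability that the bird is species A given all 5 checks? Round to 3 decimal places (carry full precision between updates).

After 'absent': P(species A) = 0.5·0.3500 / (0.5·0.3500 + 0.9·0.6500) ≈ 0.2303
After 'absent': P(species A) = 0.5·0.2303 / (0.5·0.2303 + 0.9·0.7697) ≈ 0.1425
After 'present': P(species A) = 0.5·0.1425 / (0.5·0.1425 + 0.1·0.8575) ≈ 0.4538
After 'present': P(species A) = 0.5·0.4538 / (0.5·0.4538 + 0.1·0.5462) ≈ 0.8060
After 'absent': P(species A) = 0.5·0.8060 / (0.5·0.8060 + 0.9·0.1940) ≈ 0.6977

0.698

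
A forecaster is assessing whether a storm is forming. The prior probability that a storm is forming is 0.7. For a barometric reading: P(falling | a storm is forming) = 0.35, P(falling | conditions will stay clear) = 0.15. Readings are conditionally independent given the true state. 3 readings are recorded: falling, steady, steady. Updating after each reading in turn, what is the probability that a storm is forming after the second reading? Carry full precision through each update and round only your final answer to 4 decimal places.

After 'falling': P(storm) = 0.35·0.7000 / (0.35·0.7000 + 0.15·0.3000) ≈ 0.8448
After 'steady': P(storm) = 0.65·0.8448 / (0.65·0.8448 + 0.85·0.1552) ≈ 0.8063

0.8063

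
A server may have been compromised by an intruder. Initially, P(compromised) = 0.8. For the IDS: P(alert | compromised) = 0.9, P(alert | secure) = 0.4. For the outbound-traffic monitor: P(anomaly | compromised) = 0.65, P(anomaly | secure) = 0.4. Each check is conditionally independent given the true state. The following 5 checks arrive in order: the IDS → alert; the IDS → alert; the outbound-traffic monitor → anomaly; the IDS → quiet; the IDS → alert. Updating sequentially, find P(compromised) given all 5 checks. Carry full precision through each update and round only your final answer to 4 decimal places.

After the IDS='alert': P(compromised) = 0.9·0.8000 / (0.9·0.8000 + 0.4·0.2000) ≈ 0.9000
After the IDS='alert': P(compromised) = 0.9·0.9000 / (0.9·0.9000 + 0.4·0.1000) ≈ 0.9529
After the outbound-traffic monitor='anomaly': P(compromised) = 0.65·0.9529 / (0.65·0.9529 + 0.4·0.0471) ≈ 0.9705
After the IDS='quiet': P(compromised) = 0.1·0.9705 / (0.1·0.9705 + 0.6·0.0295) ≈ 0.8458
After the IDS='alert': P(compromised) = 0.9·0.8458 / (0.9·0.8458 + 0.4·0.1542) ≈ 0.9250

0.9250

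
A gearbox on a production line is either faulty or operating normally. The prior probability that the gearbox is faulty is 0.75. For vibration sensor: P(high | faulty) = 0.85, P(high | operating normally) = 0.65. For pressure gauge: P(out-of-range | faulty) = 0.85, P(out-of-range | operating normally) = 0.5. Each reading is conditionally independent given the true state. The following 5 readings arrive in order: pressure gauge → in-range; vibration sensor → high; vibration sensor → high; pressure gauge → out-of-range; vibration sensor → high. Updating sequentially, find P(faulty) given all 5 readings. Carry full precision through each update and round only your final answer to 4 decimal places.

0.7738

After pressure gauge='in-range': P(faulty) = 0.15·0.7500 / (0.15·0.7500 + 0.5·0.2500) ≈ 0.4737
After vibration sensor='high': P(faulty) = 0.85·0.4737 / (0.85·0.4737 + 0.65·0.5263) ≈ 0.5406
After vibration sensor='high': P(faulty) = 0.85·0.5406 / (0.85·0.5406 + 0.65·0.4594) ≈ 0.6062
After pressure gauge='out-of-range': P(faulty) = 0.85·0.6062 / (0.85·0.6062 + 0.5·0.3938) ≈ 0.7235
After vibration sensor='high': P(faulty) = 0.85·0.7235 / (0.85·0.7235 + 0.65·0.2765) ≈ 0.7738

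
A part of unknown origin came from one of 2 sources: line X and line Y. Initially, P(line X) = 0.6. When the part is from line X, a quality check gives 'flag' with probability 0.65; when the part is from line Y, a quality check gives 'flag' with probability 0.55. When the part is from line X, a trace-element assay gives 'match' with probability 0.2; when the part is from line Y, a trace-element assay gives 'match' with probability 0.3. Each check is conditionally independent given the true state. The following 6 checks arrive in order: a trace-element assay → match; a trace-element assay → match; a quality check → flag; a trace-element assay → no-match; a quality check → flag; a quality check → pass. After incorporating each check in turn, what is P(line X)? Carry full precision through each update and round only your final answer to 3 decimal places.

After a trace-element assay='match': P(line X) = 0.2·0.6000 / (0.2·0.6000 + 0.3·0.4000) ≈ 0.5000
After a trace-element assay='match': P(line X) = 0.2·0.5000 / (0.2·0.5000 + 0.3·0.5000) ≈ 0.4000
After a quality check='flag': P(line X) = 0.65·0.4000 / (0.65·0.4000 + 0.55·0.6000) ≈ 0.4407
After a trace-element assay='no-match': P(line X) = 0.8·0.4407 / (0.8·0.4407 + 0.7·0.5593) ≈ 0.4738
After a quality check='flag': P(line X) = 0.65·0.4738 / (0.65·0.4738 + 0.55·0.5262) ≈ 0.5155
After a quality check='pass': P(line X) = 0.35·0.5155 / (0.35·0.5155 + 0.45·0.4845) ≈ 0.4529

0.453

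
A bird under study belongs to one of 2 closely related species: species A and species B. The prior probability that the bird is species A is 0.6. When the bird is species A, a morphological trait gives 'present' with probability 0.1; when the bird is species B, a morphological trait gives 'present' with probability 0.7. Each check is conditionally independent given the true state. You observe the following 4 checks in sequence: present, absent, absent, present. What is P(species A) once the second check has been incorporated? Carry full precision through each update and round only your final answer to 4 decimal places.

0.3913

Each posterior becomes the prior for the next update.
After 'present': P(species A) = 0.1·0.6000 / (0.1·0.6000 + 0.7·0.4000) ≈ 0.1765
After 'absent': P(species A) = 0.9·0.1765 / (0.9·0.1765 + 0.3·0.8235) ≈ 0.3913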